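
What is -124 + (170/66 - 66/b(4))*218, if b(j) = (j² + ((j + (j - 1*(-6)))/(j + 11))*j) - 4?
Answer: -928673/1947 ≈ -476.98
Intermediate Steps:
b(j) = -4 + j² + j*(6 + 2*j)/(11 + j) (b(j) = (j² + ((j + (j + 6))/(11 + j))*j) - 4 = (j² + ((j + (6 + j))/(11 + j))*j) - 4 = (j² + ((6 + 2*j)/(11 + j))*j) - 4 = (j² + j*(6 + 2*j)/(11 + j)) - 4 = -4 + j² + j*(6 + 2*j)/(11 + j))
-124 + (170/66 - 66/b(4))*218 = -124 + (170/66 - 66*(11 + 4)/(-44 + 4³ + 2*4 + 13*4²))*218 = -124 + (170*(1/66) - 66*15/(-44 + 64 + 8 + 13*16))*218 = -124 + (85/33 - 66*15/(-44 + 64 + 8 + 208))*218 = -124 + (85/33 - 66/((1/15)*236))*218 = -124 + (85/33 - 66/236/15)*218 = -124 + (85/33 - 66*15/236)*218 = -124 + (85/33 - 495/118)*218 = -124 - 6305/3894*218 = -124 - 687245/1947 = -928673/1947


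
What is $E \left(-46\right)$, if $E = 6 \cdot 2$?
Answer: $-552$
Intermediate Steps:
$E = 12$
$E \left(-46\right) = 12 \left(-46\right) = -552$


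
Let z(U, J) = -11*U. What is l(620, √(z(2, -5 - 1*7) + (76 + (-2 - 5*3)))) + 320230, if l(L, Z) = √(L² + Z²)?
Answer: 320230 + √384437 ≈ 3.2085e+5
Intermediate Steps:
l(620, √(z(2, -5 - 1*7) + (76 + (-2 - 5*3)))) + 320230 = √(620² + (√(-11*2 + (76 + (-2 - 5*3))))²) + 320230 = √(384400 + (√(-22 + (76 + (-2 - 15))))²) + 320230 = √(384400 + (√(-22 + (76 - 17)))²) + 320230 = √(384400 + (√(-22 + 59))²) + 320230 = √(384400 + (√37)²) + 320230 = √(384400 + 37) + 320230 = √384437 + 320230 = 320230 + √384437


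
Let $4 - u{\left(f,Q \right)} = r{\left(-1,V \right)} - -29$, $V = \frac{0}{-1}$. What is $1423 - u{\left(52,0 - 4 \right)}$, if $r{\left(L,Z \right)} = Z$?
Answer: $1448$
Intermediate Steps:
$V = 0$ ($V = 0 \left(-1\right) = 0$)
$u{\left(f,Q \right)} = -25$ ($u{\left(f,Q \right)} = 4 - \left(0 - -29\right) = 4 - \left(0 + 29\right) = 4 - 29 = -25$)
$1423 - u{\left(52,0 - 4 \right)} = 1423 - -25 = 1423 + 25 = 1448$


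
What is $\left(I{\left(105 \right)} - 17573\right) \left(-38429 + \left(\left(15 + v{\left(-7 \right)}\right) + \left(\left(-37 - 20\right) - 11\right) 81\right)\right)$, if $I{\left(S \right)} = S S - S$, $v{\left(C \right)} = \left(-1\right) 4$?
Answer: $292239678$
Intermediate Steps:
$v{\left(C \right)} = -4$
$I{\left(S \right)} = S^{2} - S$
$\left(I{\left(105 \right)} - 17573\right) \left(-38429 + \left(\left(15 + v{\left(-7 \right)}\right) + \left(\left(-37 - 20\right) - 11\right) 81\right)\right) = \left(105 \left(-1 + 105\right) - 17573\right) \left(-38429 + \left(\left(15 - 4\right) + \left(\left(-37 - 20\right) - 11\right) 81\right)\right) = \left(105 \cdot 104 - 17573\right) \left(-38429 + \left(11 + \left(-57 - 11\right) 81\right)\right) = \left(10920 - 17573\right) \left(-38429 + \left(11 - 5508\right)\right) = - 6653 \left(-38429 + \left(11 - 5508\right)\right) = - 6653 \left(-38429 - 5497\right) = \left(-6653\right) \left(-43926\right) = 292239678$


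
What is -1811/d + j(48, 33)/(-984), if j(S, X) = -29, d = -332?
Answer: 447913/81672 ≈ 5.4843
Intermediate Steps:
-1811/d + j(48, 33)/(-984) = -1811/(-332) - 29/(-984) = -1811*(-1/332) - 29*(-1/984) = 1811/332 + 29/984 = 447913/81672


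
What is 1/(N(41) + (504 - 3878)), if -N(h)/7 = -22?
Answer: -1/3220 ≈ -0.00031056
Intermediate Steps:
N(h) = 154 (N(h) = -7*(-22) = 154)
1/(N(41) + (504 - 3878)) = 1/(154 + (504 - 3878)) = 1/(154 - 3374) = 1/(-3220) = -1/3220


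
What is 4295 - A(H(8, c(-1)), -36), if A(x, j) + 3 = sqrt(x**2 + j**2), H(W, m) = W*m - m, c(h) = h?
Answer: 4298 - sqrt(1345) ≈ 4261.3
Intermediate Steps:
H(W, m) = -m + W*m
A(x, j) = -3 + sqrt(j**2 + x**2) (A(x, j) = -3 + sqrt(x**2 + j**2) = -3 + sqrt(j**2 + x**2))
4295 - A(H(8, c(-1)), -36) = 4295 - (-3 + sqrt((-36)**2 + (-(-1 + 8))**2)) = 4295 - (-3 + sqrt(1296 + (-1*7)**2)) = 4295 - (-3 + sqrt(1296 + (-7)**2)) = 4295 - (-3 + sqrt(1296 + 49)) = 4295 - (-3 + sqrt(1345)) = 4295 + (3 - sqrt(1345)) = 4298 - sqrt(1345)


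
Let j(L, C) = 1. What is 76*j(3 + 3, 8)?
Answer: 76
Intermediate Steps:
76*j(3 + 3, 8) = 76*1 = 76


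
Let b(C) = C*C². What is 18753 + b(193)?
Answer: 7207810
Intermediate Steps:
b(C) = C³
18753 + b(193) = 18753 + 193³ = 18753 + 7189057 = 7207810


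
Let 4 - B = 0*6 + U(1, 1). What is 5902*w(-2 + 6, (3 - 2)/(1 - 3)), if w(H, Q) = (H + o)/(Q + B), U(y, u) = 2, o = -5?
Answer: -11804/3 ≈ -3934.7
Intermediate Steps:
B = 2 (B = 4 - (0*6 + 2) = 4 - (0 + 2) = 4 - 1*2 = 4 - 2 = 2)
w(H, Q) = (-5 + H)/(2 + Q) (w(H, Q) = (H - 5)/(Q + 2) = (-5 + H)/(2 + Q))
5902*w(-2 + 6, (3 - 2)/(1 - 3)) = 5902*((-5 + (-2 + 6))/(2 + (3 - 2)/(1 - 3))) = 5902*((-5 + 4)/(2 + 1/(-2))) = 5902*(-1/(2 + 1*(-½))) = 5902*(-1/(2 - ½)) = 5902*(-1/(3/2)) = 5902*((⅔)*(-1)) = 5902*(-⅔) = -11804/3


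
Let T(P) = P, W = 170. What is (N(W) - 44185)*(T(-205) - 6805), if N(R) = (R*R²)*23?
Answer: -791813253150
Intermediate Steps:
N(R) = 23*R³ (N(R) = R³*23 = 23*R³)
(N(W) - 44185)*(T(-205) - 6805) = (23*170³ - 44185)*(-205 - 6805) = (23*4913000 - 44185)*(-7010) = (112999000 - 44185)*(-7010) = 112954815*(-7010) = -791813253150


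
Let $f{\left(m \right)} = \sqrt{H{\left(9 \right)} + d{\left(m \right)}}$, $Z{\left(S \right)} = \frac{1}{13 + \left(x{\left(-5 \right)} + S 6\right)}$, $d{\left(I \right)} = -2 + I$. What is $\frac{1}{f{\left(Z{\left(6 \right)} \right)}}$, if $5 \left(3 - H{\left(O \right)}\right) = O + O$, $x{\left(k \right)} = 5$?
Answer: $- \frac{3 i \sqrt{20910}}{697} \approx - 0.62239 i$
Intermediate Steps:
$Z{\left(S \right)} = \frac{1}{18 + 6 S}$ ($Z{\left(S \right)} = \frac{1}{13 + \left(5 + S 6\right)} = \frac{1}{13 + \left(5 + 6 S\right)} = \frac{1}{18 + 6 S}$)
$H{\left(O \right)} = 3 - \frac{2 O}{5}$ ($H{\left(O \right)} = 3 - \frac{O + O}{5} = 3 - \frac{2 O}{5}$)
$f{\left(m \right)} = \sqrt{- \frac{13}{5} + m}$ ($f{\left(m \right)} = \sqrt{\left(3 - \frac{18}{5}\right) + \left(-2 + m\right)} = \sqrt{- \frac{3}{5} + \left(-2 + m\right)} = \sqrt{- \frac{13}{5} + m}$)
$\frac{1}{f{\left(Z{\left(6 \right)} \right)}} = \frac{1}{\frac{1}{5} \sqrt{-65 + 25 \frac{1}{6 \left(3 + 6\right)}}} = \frac{1}{\frac{1}{5} \sqrt{-65 + 25 \frac{1}{6 \cdot 9}}} = \frac{1}{\frac{1}{5} \sqrt{-65 + 25 \cdot \frac{1}{6} \cdot \frac{1}{9}}} = \frac{1}{\frac{1}{5} \sqrt{-65 + 25 \cdot \frac{1}{54}}} = \frac{1}{\frac{1}{5} \sqrt{-65 + \frac{25}{54}}} = \frac{1}{\frac{1}{5} \sqrt{- \frac{3485}{54}}} = \frac{1}{\frac{1}{5} \frac{i \sqrt{20910}}{18}} = \frac{1}{\frac{1}{90} i \sqrt{20910}} = - \frac{3 i \sqrt{20910}}{697}$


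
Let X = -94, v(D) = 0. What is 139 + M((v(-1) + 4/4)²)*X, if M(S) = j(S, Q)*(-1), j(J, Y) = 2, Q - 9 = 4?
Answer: 327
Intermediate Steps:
Q = 13 (Q = 9 + 4 = 13)
M(S) = -2 (M(S) = 2*(-1) = -2)
139 + M((v(-1) + 4/4)²)*X = 139 - 2*(-94) = 139 + 188 = 327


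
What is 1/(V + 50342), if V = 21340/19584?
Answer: 4896/246479767 ≈ 1.9864e-5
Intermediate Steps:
V = 5335/4896 (V = 21340*(1/19584) = 5335/4896 ≈ 1.0897)
1/(V + 50342) = 1/(5335/4896 + 50342) = 1/(246479767/4896) = 4896/246479767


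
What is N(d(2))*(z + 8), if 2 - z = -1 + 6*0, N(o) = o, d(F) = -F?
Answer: -22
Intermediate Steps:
z = 3 (z = 2 - (-1 + 6*0) = 2 - (-1 + 0) = 2 - 1*(-1) = 2 + 1 = 3)
N(d(2))*(z + 8) = (-1*2)*(3 + 8) = -2*11 = -22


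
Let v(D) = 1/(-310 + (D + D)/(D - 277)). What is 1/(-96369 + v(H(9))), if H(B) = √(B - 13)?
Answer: -710628533378586/68482563425511827885 - 1108*I/68482563425511827885 ≈ -1.0377e-5 - 1.6179e-17*I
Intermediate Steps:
H(B) = √(-13 + B)
v(D) = 1/(-310 + 2*D/(-277 + D)) (v(D) = 1/(-310 + (2*D)/(-277 + D)) = 1/(-310 + 2*D/(-277 + D)))
1/(-96369 + v(H(9))) = 1/(-96369 + (277 - √(-13 + 9))/(2*(-42935 + 154*√(-13 + 9)))) = 1/(-96369 + (277 - √(-4))/(2*(-42935 + 154*√(-4)))) = 1/(-96369 + (277 - 2*I)/(2*(-42935 + 154*(2*I)))) = 1/(-96369 + (277 - 2*I)/(2*(-42935 + 308*I))) = 1/(-96369 + ((-42935 - 308*I)/1843509089)*(277 - 2*I)/2) = 1/(-96369 + (-42935 - 308*I)*(277 - 2*I)/3687018178)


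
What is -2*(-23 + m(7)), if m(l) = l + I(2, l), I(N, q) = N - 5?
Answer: 38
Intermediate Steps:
I(N, q) = -5 + N
m(l) = -3 + l (m(l) = l + (-5 + 2) = l - 3 = -3 + l)
-2*(-23 + m(7)) = -2*(-23 + (-3 + 7)) = -2*(-23 + 4) = -2*(-19) = 38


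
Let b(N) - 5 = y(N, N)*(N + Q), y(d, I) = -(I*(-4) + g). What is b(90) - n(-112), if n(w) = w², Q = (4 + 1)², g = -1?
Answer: 28976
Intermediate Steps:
Q = 25 (Q = 5² = 25)
y(d, I) = 1 + 4*I (y(d, I) = -(I*(-4) - 1) = -(-4*I - 1) = -(-1 - 4*I) = 1 + 4*I)
b(N) = 5 + (1 + 4*N)*(25 + N) (b(N) = 5 + (1 + 4*N)*(N + 25) = 5 + (1 + 4*N)*(25 + N))
b(90) - n(-112) = (30 + 4*90² + 101*90) - 1*(-112)² = (30 + 4*8100 + 9090) - 1*12544 = (30 + 32400 + 9090) - 12544 = 41520 - 12544 = 28976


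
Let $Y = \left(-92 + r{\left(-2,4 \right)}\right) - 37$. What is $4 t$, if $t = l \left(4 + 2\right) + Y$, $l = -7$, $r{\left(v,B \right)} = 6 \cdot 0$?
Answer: $-684$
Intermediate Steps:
$r{\left(v,B \right)} = 0$
$Y = -129$ ($Y = \left(-92 + 0\right) - 37 = -92 - 37 = -129$)
$t = -171$ ($t = - 7 \left(4 + 2\right) - 129 = \left(-7\right) 6 - 129 = -42 - 129 = -171$)
$4 t = 4 \left(-171\right) = -684$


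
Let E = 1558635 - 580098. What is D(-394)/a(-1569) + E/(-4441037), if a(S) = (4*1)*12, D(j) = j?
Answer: -898369177/106584888 ≈ -8.4287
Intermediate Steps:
a(S) = 48 (a(S) = 4*12 = 48)
E = 978537
D(-394)/a(-1569) + E/(-4441037) = -394/48 + 978537/(-4441037) = -394*1/48 + 978537*(-1/4441037) = -197/24 - 978537/4441037 = -898369177/106584888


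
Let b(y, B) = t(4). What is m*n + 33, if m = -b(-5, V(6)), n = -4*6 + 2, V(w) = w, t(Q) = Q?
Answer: 121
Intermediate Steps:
b(y, B) = 4
n = -22 (n = -24 + 2 = -22)
m = -4 (m = -1*4 = -4)
m*n + 33 = -4*(-22) + 33 = 88 + 33 = 121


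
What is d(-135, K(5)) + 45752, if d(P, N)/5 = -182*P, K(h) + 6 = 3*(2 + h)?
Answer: 168602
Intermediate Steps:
K(h) = 3*h (K(h) = -6 + 3*(2 + h) = -6 + (6 + 3*h) = 3*h)
d(P, N) = -910*P (d(P, N) = 5*(-182*P) = -910*P)
d(-135, K(5)) + 45752 = -910*(-135) + 45752 = 122850 + 45752 = 168602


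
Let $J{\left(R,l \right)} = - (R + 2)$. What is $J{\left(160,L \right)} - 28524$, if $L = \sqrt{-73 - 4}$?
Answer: $-28686$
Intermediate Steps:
$L = i \sqrt{77}$ ($L = \sqrt{-77} = i \sqrt{77} \approx 8.775 i$)
$J{\left(R,l \right)} = -2 - R$ ($J{\left(R,l \right)} = - (2 + R) = -2 - R$)
$J{\left(160,L \right)} - 28524 = \left(-2 - 160\right) - 28524 = -162 - 28524 = -28686$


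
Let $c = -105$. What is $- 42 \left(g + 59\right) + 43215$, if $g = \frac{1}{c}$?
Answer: $\frac{203687}{5} \approx 40737.0$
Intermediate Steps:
$g = - \frac{1}{105}$ ($g = \frac{1}{-105} = - \frac{1}{105} \approx -0.0095238$)
$- 42 \left(g + 59\right) + 43215 = - 42 \left(- \frac{1}{105} + 59\right) + 43215 = \left(-42\right) \frac{6194}{105} + 43215 = - \frac{12388}{5} + 43215 = \frac{203687}{5}$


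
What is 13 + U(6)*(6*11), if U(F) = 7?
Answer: 475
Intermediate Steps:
13 + U(6)*(6*11) = 13 + 7*(6*11) = 13 + 7*66 = 13 + 462 = 475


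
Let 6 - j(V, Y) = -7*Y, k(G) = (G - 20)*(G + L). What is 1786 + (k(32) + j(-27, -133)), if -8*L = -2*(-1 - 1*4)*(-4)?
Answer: 1305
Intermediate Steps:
L = 5 (L = -(-2*(-1 - 1*4))*(-4)/8 = -(-2*(-1 - 4))*(-4)/8 = -(-2*(-5))*(-4)/8 = -5*(-4)/4 = -⅛*(-40) = 5)
k(G) = (-20 + G)*(5 + G) (k(G) = (G - 20)*(G + 5) = (-20 + G)*(5 + G))
j(V, Y) = 6 + 7*Y (j(V, Y) = 6 - (-7)*Y = 6 + 7*Y)
1786 + (k(32) + j(-27, -133)) = 1786 + ((-100 + 32² - 15*32) + (6 + 7*(-133))) = 1786 + ((-100 + 1024 - 480) + (6 - 931)) = 1786 + (444 - 925) = 1786 - 481 = 1305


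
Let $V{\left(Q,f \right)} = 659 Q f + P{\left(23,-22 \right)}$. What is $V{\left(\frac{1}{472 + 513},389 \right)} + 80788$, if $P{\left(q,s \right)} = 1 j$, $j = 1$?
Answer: $\frac{79833516}{985} \approx 81049.0$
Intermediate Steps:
$P{\left(q,s \right)} = 1$ ($P{\left(q,s \right)} = 1 \cdot 1 = 1$)
$V{\left(Q,f \right)} = 1 + 659 Q f$ ($V{\left(Q,f \right)} = 659 Q f + 1 = 1 + 659 Q f$)
$V{\left(\frac{1}{472 + 513},389 \right)} + 80788 = \left(1 + 659 \frac{1}{472 + 513} \cdot 389\right) + 80788 = \left(1 + 659 \cdot \frac{1}{985} \cdot 389\right) + 80788 = \left(1 + \frac{256351}{985}\right) + 80788 = \frac{257336}{985} + 80788 = \frac{79833516}{985}$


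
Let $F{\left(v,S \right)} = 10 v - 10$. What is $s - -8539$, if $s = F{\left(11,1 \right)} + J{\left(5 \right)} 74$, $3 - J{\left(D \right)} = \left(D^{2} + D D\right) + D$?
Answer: $4791$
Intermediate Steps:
$F{\left(v,S \right)} = -10 + 10 v$
$J{\left(D \right)} = 3 - D - 2 D^{2}$ ($J{\left(D \right)} = 3 - \left(\left(D^{2} + D D\right) + D\right) = 3 - \left(\left(D^{2} + D^{2}\right) + D\right) = 3 - \left(2 D^{2} + D\right) = 3 - \left(D + 2 D^{2}\right) = 3 - D - 2 D^{2}$)
$s = -3748$ ($s = \left(-10 + 10 \cdot 11\right) + \left(3 - 5 - 2 \cdot 5^{2}\right) 74 = \left(-10 + 110\right) + \left(3 - 5 - 50\right) 74 = 100 + \left(3 - 5 - 50\right) 74 = 100 - 3848 = -3748$)
$s - -8539 = -3748 - -8539 = -3748 + 8539 = 4791$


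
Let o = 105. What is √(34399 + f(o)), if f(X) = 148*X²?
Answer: √1666099 ≈ 1290.8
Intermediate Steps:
√(34399 + f(o)) = √(34399 + 148*105²) = √(34399 + 148*11025) = √(34399 + 1631700) = √1666099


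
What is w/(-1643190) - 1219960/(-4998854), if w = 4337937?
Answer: -468573515519/195573021530 ≈ -2.3959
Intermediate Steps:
w/(-1643190) - 1219960/(-4998854) = 4337937/(-1643190) - 1219960/(-4998854) = 4337937*(-1/1643190) - 1219960*(-1/4998854) = -1445979/547730 + 87140/357061 = -468573515519/195573021530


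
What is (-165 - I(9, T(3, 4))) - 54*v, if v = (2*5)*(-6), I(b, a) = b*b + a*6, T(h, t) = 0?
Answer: 2994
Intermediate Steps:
I(b, a) = b² + 6*a
v = -60 (v = 10*(-6) = -60)
(-165 - I(9, T(3, 4))) - 54*v = (-165 - (9² + 6*0)) - 54*(-60) = (-165 - (81 + 0)) + 3240 = (-165 - 1*81) + 3240 = (-165 - 81) + 3240 = -246 + 3240 = 2994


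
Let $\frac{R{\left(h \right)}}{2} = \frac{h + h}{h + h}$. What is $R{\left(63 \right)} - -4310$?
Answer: $4312$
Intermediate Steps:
$R{\left(h \right)} = 2$ ($R{\left(h \right)} = 2 \frac{h + h}{h + h} = 2 \frac{2 h}{2 h} = 2 \cdot 2 h \frac{1}{2 h} = 2 \cdot 1 = 2$)
$R{\left(63 \right)} - -4310 = 2 - -4310 = 2 + 4310 = 4312$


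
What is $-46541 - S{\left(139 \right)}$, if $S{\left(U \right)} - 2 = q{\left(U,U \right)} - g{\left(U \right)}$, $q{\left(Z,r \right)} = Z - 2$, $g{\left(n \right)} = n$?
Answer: $-46541$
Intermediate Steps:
$q{\left(Z,r \right)} = -2 + Z$
$S{\left(U \right)} = 0$ ($S{\left(U \right)} = 2 + \left(\left(-2 + U\right) - U\right) = 2 - 2 = 0$)
$-46541 - S{\left(139 \right)} = -46541 - 0 = -46541 + 0 = -46541$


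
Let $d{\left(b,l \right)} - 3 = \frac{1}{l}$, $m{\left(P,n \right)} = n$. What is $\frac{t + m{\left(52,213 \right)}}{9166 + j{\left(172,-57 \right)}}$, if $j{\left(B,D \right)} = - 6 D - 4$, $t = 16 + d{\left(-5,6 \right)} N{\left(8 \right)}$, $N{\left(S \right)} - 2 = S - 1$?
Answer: $\frac{515}{19008} \approx 0.027094$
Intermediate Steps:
$d{\left(b,l \right)} = 3 + \frac{1}{l}$
$N{\left(S \right)} = 1 + S$ ($N{\left(S \right)} = 2 + \left(S - 1\right) = 2 + \left(-1 + S\right) = 1 + S$)
$t = \frac{89}{2}$ ($t = 16 + \left(3 + \frac{1}{6}\right) \left(1 + 8\right) = 16 + \left(3 + \frac{1}{6}\right) 9 = 16 + \frac{19}{6} \cdot 9 = 16 + \frac{57}{2} = \frac{89}{2} \approx 44.5$)
$j{\left(B,D \right)} = -4 - 6 D$
$\frac{t + m{\left(52,213 \right)}}{9166 + j{\left(172,-57 \right)}} = \frac{\frac{89}{2} + 213}{9166 - -338} = \frac{515}{2 \left(9166 + \left(-4 + 342\right)\right)} = \frac{515}{2 \left(9166 + 338\right)} = \frac{515}{2 \cdot 9504} = \frac{515}{2} \cdot \frac{1}{9504} = \frac{515}{19008}$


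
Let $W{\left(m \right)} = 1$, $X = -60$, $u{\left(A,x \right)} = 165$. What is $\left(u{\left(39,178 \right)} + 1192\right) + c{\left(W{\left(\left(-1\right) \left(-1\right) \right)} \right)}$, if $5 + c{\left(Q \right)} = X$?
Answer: $1292$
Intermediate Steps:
$c{\left(Q \right)} = -65$ ($c{\left(Q \right)} = -5 - 60 = -65$)
$\left(u{\left(39,178 \right)} + 1192\right) + c{\left(W{\left(\left(-1\right) \left(-1\right) \right)} \right)} = \left(165 + 1192\right) - 65 = 1357 - 65 = 1292$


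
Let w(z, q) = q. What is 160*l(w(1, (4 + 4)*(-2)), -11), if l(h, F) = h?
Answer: -2560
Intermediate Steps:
160*l(w(1, (4 + 4)*(-2)), -11) = 160*((4 + 4)*(-2)) = 160*(8*(-2)) = 160*(-16) = -2560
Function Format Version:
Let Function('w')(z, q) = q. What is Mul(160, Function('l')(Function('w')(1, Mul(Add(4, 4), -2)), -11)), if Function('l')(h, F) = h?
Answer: -2560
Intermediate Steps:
Mul(160, Function('l')(Function('w')(1, Mul(Add(4, 4), -2)), -11)) = Mul(160, Mul(Add(4, 4), -2)) = Mul(160, Mul(8, -2)) = Mul(160, -16) = -2560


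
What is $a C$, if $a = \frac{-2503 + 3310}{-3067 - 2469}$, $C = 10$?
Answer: $- \frac{4035}{2768} \approx -1.4577$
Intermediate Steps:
$a = - \frac{807}{5536}$ ($a = \frac{807}{-5536} = 807 \left(- \frac{1}{5536}\right) = - \frac{807}{5536} \approx -0.14577$)
$a C = \left(- \frac{807}{5536}\right) 10 = - \frac{4035}{2768}$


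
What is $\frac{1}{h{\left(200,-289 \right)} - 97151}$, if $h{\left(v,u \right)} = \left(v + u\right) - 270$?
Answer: $- \frac{1}{97510} \approx -1.0255 \cdot 10^{-5}$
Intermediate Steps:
$h{\left(v,u \right)} = -270 + u + v$ ($h{\left(v,u \right)} = \left(u + v\right) - 270 = -270 + u + v$)
$\frac{1}{h{\left(200,-289 \right)} - 97151} = \frac{1}{\left(-270 - 289 + 200\right) - 97151} = \frac{1}{-359 - 97151} = \frac{1}{-97510} = - \frac{1}{97510}$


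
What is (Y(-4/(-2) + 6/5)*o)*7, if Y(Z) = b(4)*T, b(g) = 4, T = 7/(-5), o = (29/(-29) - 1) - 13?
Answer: 588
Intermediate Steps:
o = -15 (o = (29*(-1/29) - 1) - 13 = (-1 - 1) - 13 = -2 - 13 = -15)
T = -7/5 (T = 7*(-⅕) = -7/5 ≈ -1.4000)
Y(Z) = -28/5 (Y(Z) = 4*(-7/5) = -28/5)
(Y(-4/(-2) + 6/5)*o)*7 = -28/5*(-15)*7 = 84*7 = 588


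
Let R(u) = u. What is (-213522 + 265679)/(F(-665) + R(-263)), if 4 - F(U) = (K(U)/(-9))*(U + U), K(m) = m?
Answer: 67059/126017 ≈ 0.53214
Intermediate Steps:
F(U) = 4 + 2*U**2/9 (F(U) = 4 - U/(-9)*(U + U) = 4 - U*(-1/9)*2*U = 4 - (-U/9)*2*U = 4 - (-2)*U**2/9 = 4 + 2*U**2/9)
(-213522 + 265679)/(F(-665) + R(-263)) = (-213522 + 265679)/((4 + (2/9)*(-665)**2) - 263) = 52157/((4 + (2/9)*442225) - 263) = 52157/((4 + 884450/9) - 263) = 52157/(884486/9 - 263) = 52157/(882119/9) = 52157*(9/882119) = 67059/126017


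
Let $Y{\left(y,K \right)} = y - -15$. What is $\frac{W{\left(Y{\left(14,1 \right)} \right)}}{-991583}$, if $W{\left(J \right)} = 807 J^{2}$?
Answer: $- \frac{678687}{991583} \approx -0.68445$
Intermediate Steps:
$Y{\left(y,K \right)} = 15 + y$ ($Y{\left(y,K \right)} = y + 15 = 15 + y$)
$\frac{W{\left(Y{\left(14,1 \right)} \right)}}{-991583} = \frac{807 \left(15 + 14\right)^{2}}{-991583} = 807 \cdot 29^{2} \left(- \frac{1}{991583}\right) = 807 \cdot 841 \left(- \frac{1}{991583}\right) = 678687 \left(- \frac{1}{991583}\right) = - \frac{678687}{991583}$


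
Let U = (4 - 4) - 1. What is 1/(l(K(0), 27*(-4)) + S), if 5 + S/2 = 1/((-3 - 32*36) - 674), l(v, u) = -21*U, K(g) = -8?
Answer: 1829/20117 ≈ 0.090918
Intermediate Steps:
U = -1 (U = 0 - 1 = -1)
l(v, u) = 21 (l(v, u) = -21*(-1) = 21)
S = -18292/1829 (S = -10 + 2/((-3 - 32*36) - 674) = -10 + 2/((-3 - 1152) - 674) = -10 + 2/(-1155 - 674) = -10 + 2/(-1829) = -10 + 2*(-1/1829) = -10 - 2/1829 = -18292/1829 ≈ -10.001)
1/(l(K(0), 27*(-4)) + S) = 1/(21 - 18292/1829) = 1/(20117/1829) = 1829/20117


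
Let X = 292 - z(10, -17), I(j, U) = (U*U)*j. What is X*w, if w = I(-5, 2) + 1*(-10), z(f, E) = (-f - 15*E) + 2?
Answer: -1350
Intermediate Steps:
z(f, E) = 2 - f - 15*E
I(j, U) = j*U² (I(j, U) = U²*j = j*U²)
X = 45 (X = 292 - (2 - 1*10 - 15*(-17)) = 292 - (2 - 10 + 255) = 292 - 1*247 = 292 - 247 = 45)
w = -30 (w = -5*2² + 1*(-10) = -5*4 - 10 = -20 - 10 = -30)
X*w = 45*(-30) = -1350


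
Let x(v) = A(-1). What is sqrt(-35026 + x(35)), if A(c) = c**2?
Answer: 5*I*sqrt(1401) ≈ 187.15*I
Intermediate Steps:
x(v) = 1 (x(v) = (-1)**2 = 1)
sqrt(-35026 + x(35)) = sqrt(-35026 + 1) = sqrt(-35025) = 5*I*sqrt(1401)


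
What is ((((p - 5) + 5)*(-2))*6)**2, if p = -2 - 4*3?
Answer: 28224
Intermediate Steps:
p = -14 (p = -2 - 12 = -14)
((((p - 5) + 5)*(-2))*6)**2 = ((((-14 - 5) + 5)*(-2))*6)**2 = (((-19 + 5)*(-2))*6)**2 = (-14*(-2)*6)**2 = (28*6)**2 = 168**2 = 28224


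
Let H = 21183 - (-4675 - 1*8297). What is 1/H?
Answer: 1/34155 ≈ 2.9278e-5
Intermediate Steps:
H = 34155 (H = 21183 - (-4675 - 8297) = 21183 - 1*(-12972) = 21183 + 12972 = 34155)
1/H = 1/34155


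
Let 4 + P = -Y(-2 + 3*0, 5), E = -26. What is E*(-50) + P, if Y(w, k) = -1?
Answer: 1297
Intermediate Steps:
P = -3 (P = -4 - 1*(-1) = -4 + 1 = -3)
E*(-50) + P = -26*(-50) - 3 = 1300 - 3 = 1297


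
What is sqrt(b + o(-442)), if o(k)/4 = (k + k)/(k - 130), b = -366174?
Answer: I*sqrt(44306306)/11 ≈ 605.12*I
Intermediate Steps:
o(k) = 8*k/(-130 + k) (o(k) = 4*((k + k)/(k - 130)) = 4*((2*k)/(-130 + k)) = 4*(2*k/(-130 + k)) = 8*k/(-130 + k))
sqrt(b + o(-442)) = sqrt(-366174 + 8*(-442)/(-130 - 442)) = sqrt(-366174 + 8*(-442)/(-572)) = sqrt(-366174 + 8*(-442)*(-1/572)) = sqrt(-366174 + 68/11) = sqrt(-4027846/11) = I*sqrt(44306306)/11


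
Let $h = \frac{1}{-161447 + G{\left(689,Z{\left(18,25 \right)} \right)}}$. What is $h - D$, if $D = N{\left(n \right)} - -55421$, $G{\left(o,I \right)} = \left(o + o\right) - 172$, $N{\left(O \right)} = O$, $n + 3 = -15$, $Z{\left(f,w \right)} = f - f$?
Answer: $- \frac{8877832124}{160241} \approx -55403.0$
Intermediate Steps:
$Z{\left(f,w \right)} = 0$
$n = -18$ ($n = -3 - 15 = -18$)
$G{\left(o,I \right)} = -172 + 2 o$ ($G{\left(o,I \right)} = 2 o - 172 = -172 + 2 o$)
$h = - \frac{1}{160241}$ ($h = \frac{1}{-161447 + \left(-172 + 2 \cdot 689\right)} = \frac{1}{-161447 + \left(-172 + 1378\right)} = \frac{1}{-161447 + 1206} = \frac{1}{-160241} = - \frac{1}{160241} \approx -6.2406 \cdot 10^{-6}$)
$D = 55403$ ($D = -18 - -55421 = -18 + 55421 = 55403$)
$h - D = - \frac{1}{160241} - 55403 = - \frac{8877832124}{160241}$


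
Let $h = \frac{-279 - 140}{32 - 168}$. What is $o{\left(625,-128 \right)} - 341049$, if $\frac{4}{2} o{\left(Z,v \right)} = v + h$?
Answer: $- \frac{92782317}{272} \approx -3.4111 \cdot 10^{5}$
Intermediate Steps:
$h = \frac{419}{136}$ ($h = - \frac{419}{-136} = \left(-419\right) \left(- \frac{1}{136}\right) = \frac{419}{136} \approx 3.0809$)
$o{\left(Z,v \right)} = \frac{419}{272} + \frac{v}{2}$ ($o{\left(Z,v \right)} = \frac{v + \frac{419}{136}}{2} = \frac{\frac{419}{136} + v}{2} = \frac{419}{272} + \frac{v}{2}$)
$o{\left(625,-128 \right)} - 341049 = \left(\frac{419}{272} + \frac{1}{2} \left(-128\right)\right) - 341049 = \left(\frac{419}{272} - 64\right) - 341049 = - \frac{16989}{272} - 341049 = - \frac{92782317}{272}$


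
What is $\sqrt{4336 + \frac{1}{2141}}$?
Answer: $\frac{\sqrt{19875710157}}{2141} \approx 65.848$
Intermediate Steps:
$\sqrt{4336 + \frac{1}{2141}} = \sqrt{\frac{9283377}{2141}} = \frac{\sqrt{19875710157}}{2141}$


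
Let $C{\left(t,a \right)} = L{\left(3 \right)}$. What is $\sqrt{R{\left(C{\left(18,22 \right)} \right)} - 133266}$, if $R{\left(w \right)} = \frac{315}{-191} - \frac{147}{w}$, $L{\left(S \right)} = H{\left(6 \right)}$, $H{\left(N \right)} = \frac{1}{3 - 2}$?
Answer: $\frac{i \sqrt{4867099818}}{191} \approx 365.26 i$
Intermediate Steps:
$H{\left(N \right)} = 1$ ($H{\left(N \right)} = 1^{-1} = 1$)
$L{\left(S \right)} = 1$
$C{\left(t,a \right)} = 1$
$R{\left(w \right)} = - \frac{315}{191} - \frac{147}{w}$ ($R{\left(w \right)} = 315 \left(- \frac{1}{191}\right) - \frac{147}{w} = - \frac{315}{191} - \frac{147}{w}$)
$\sqrt{R{\left(C{\left(18,22 \right)} \right)} - 133266} = \sqrt{\left(- \frac{315}{191} - \frac{147}{1}\right) - 133266} = \sqrt{\left(- \frac{315}{191} - 147\right) - 133266} = \sqrt{- \frac{28392}{191} - 133266} = \sqrt{- \frac{25482198}{191}} = \frac{i \sqrt{4867099818}}{191}$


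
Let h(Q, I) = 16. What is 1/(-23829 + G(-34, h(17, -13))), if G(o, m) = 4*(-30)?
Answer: -1/23949 ≈ -4.1755e-5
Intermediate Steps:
G(o, m) = -120
1/(-23829 + G(-34, h(17, -13))) = 1/(-23829 - 120) = 1/(-23949) = -1/23949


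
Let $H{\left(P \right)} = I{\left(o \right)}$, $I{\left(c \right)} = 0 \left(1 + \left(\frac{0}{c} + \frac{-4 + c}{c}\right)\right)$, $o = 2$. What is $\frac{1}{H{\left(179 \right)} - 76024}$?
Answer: $- \frac{1}{76024} \approx -1.3154 \cdot 10^{-5}$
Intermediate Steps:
$I{\left(c \right)} = 0$ ($I{\left(c \right)} = 0 \left(1 + \left(0 + \frac{-4 + c}{c}\right)\right) = 0 \left(1 + \frac{-4 + c}{c}\right) = 0$)
$H{\left(P \right)} = 0$
$\frac{1}{H{\left(179 \right)} - 76024} = \frac{1}{0 - 76024} = \frac{1}{-76024} = - \frac{1}{76024}$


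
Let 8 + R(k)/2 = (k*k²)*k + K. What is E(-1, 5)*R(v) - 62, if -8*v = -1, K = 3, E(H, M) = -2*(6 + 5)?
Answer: 161781/1024 ≈ 157.99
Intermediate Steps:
E(H, M) = -22 (E(H, M) = -2*11 = -22)
v = ⅛ (v = -⅛*(-1) = ⅛ ≈ 0.12500)
R(k) = -10 + 2*k⁴ (R(k) = -16 + 2*((k*k²)*k + 3) = -16 + 2*(k³*k + 3) = -16 + 2*(k⁴ + 3) = -16 + 2*(3 + k⁴) = -16 + (6 + 2*k⁴) = -10 + 2*k⁴)
E(-1, 5)*R(v) - 62 = -22*(-10 + 2*(⅛)⁴) - 62 = -22*(-10 + 2*(1/4096)) - 62 = -22*(-10 + 1/2048) - 62 = -22*(-20479/2048) - 62 = 225269/1024 - 62 = 161781/1024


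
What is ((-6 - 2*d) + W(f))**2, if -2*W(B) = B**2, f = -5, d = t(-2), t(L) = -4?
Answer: 441/4 ≈ 110.25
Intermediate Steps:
d = -4
W(B) = -B**2/2
((-6 - 2*d) + W(f))**2 = ((-6 - 2*(-4)) - 1/2*(-5)**2)**2 = ((-6 + 8) - 1/2*25)**2 = (2 - 25/2)**2 = (-21/2)**2 = 441/4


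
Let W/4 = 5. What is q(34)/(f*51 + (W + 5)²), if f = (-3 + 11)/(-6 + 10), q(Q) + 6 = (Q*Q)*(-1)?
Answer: -1162/727 ≈ -1.5983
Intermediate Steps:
q(Q) = -6 - Q² (q(Q) = -6 + (Q*Q)*(-1) = -6 + Q²*(-1) = -6 - Q²)
W = 20 (W = 4*5 = 20)
f = 2 (f = 8/4 = 8*(¼) = 2)
q(34)/(f*51 + (W + 5)²) = (-6 - 1*34²)/(2*51 + (20 + 5)²) = (-6 - 1*1156)/(102 + 25²) = (-6 - 1156)/(102 + 625) = -1162/727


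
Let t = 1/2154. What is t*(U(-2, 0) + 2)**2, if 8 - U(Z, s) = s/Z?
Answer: 50/1077 ≈ 0.046425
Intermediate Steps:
U(Z, s) = 8 - s/Z
t = 1/2154 ≈ 0.00046425
t*(U(-2, 0) + 2)**2 = ((8 - 1*0/(-2)) + 2)**2/2154 = ((8 - 1*0*(-1/2)) + 2)**2/2154 = ((8 + 0) + 2)**2/2154 = (8 + 2)**2/2154 = (1/2154)*10**2 = (1/2154)*100 = 50/1077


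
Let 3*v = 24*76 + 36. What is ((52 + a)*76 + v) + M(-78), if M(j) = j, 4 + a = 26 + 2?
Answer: 6318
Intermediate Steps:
a = 24 (a = -4 + (26 + 2) = -4 + 28 = 24)
v = 620 (v = (24*76 + 36)/3 = (1824 + 36)/3 = (⅓)*1860 = 620)
((52 + a)*76 + v) + M(-78) = ((52 + 24)*76 + 620) - 78 = (76*76 + 620) - 78 = (5776 + 620) - 78 = 6396 - 78 = 6318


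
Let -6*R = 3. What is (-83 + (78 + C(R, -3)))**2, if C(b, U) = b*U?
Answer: 49/4 ≈ 12.250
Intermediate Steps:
R = -1/2 (R = -1/6*3 = -1/2 ≈ -0.50000)
C(b, U) = U*b
(-83 + (78 + C(R, -3)))**2 = (-83 + (78 - 3*(-1/2)))**2 = (-83 + (78 + 3/2))**2 = (-83 + 159/2)**2 = (-7/2)**2 = 49/4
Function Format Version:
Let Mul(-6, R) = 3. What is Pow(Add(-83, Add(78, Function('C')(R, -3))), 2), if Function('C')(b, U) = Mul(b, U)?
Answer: Rational(49, 4) ≈ 12.250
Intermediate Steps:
R = Rational(-1, 2) (R = Mul(Rational(-1, 6), 3) = Rational(-1, 2) ≈ -0.50000)
Function('C')(b, U) = Mul(U, b)
Pow(Add(-83, Add(78, Function('C')(R, -3))), 2) = Pow(Add(-83, Add(78, Mul(-3, Rational(-1, 2)))), 2) = Pow(Add(-83, Add(78, Rational(3, 2))), 2) = Pow(Add(-83, Rational(159, 2)), 2) = Pow(Rational(-7, 2), 2) = Rational(49, 4)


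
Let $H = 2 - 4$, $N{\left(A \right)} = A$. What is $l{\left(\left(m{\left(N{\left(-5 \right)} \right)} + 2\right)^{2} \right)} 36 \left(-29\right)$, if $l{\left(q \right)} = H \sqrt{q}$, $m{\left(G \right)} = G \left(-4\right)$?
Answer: $45936$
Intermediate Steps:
$m{\left(G \right)} = - 4 G$
$H = -2$
$l{\left(q \right)} = - 2 \sqrt{q}$
$l{\left(\left(m{\left(N{\left(-5 \right)} \right)} + 2\right)^{2} \right)} 36 \left(-29\right) = - 2 \sqrt{\left(\left(-4\right) \left(-5\right) + 2\right)^{2}} \cdot 36 \left(-29\right) = - 2 \sqrt{\left(20 + 2\right)^{2}} \cdot 36 \left(-29\right) = - 2 \sqrt{22^{2}} \cdot 36 \left(-29\right) = - 2 \sqrt{484} \cdot 36 \left(-29\right) = \left(-2\right) 22 \cdot 36 \left(-29\right) = \left(-44\right) 36 \left(-29\right) = \left(-1584\right) \left(-29\right) = 45936$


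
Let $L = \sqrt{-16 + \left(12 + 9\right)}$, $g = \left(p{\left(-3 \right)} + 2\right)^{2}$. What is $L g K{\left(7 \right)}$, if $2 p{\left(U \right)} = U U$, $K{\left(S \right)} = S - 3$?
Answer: $169 \sqrt{5} \approx 377.9$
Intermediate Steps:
$K{\left(S \right)} = -3 + S$
$p{\left(U \right)} = \frac{U^{2}}{2}$ ($p{\left(U \right)} = \frac{U U}{2} = \frac{U^{2}}{2}$)
$g = \frac{169}{4}$ ($g = \left(\frac{\left(-3\right)^{2}}{2} + 2\right)^{2} = \left(\frac{1}{2} \cdot 9 + 2\right)^{2} = \left(\frac{9}{2} + 2\right)^{2} = \left(\frac{13}{2}\right)^{2} = \frac{169}{4} \approx 42.25$)
$L = \sqrt{5}$ ($L = \sqrt{-16 + 21} = \sqrt{5} \approx 2.2361$)
$L g K{\left(7 \right)} = \sqrt{5} \cdot \frac{169}{4} \left(-3 + 7\right) = \frac{169 \sqrt{5}}{4} \cdot 4 = 169 \sqrt{5}$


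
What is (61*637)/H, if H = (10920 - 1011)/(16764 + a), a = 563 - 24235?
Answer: -268424156/9909 ≈ -27089.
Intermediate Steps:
a = -23672
H = -9909/6908 (H = (10920 - 1011)/(16764 - 23672) = 9909/(-6908) = 9909*(-1/6908) = -9909/6908 ≈ -1.4344)
(61*637)/H = (61*637)/(-9909/6908) = 38857*(-6908/9909) = -268424156/9909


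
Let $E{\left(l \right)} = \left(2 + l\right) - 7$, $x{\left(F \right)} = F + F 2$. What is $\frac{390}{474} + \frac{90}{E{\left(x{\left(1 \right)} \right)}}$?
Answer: $- \frac{3490}{79} \approx -44.177$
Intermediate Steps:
$x{\left(F \right)} = 3 F$ ($x{\left(F \right)} = F + 2 F = 3 F$)
$E{\left(l \right)} = -5 + l$
$\frac{390}{474} + \frac{90}{E{\left(x{\left(1 \right)} \right)}} = \frac{390}{474} + \frac{90}{-5 + 3 \cdot 1} = 390 \cdot \frac{1}{474} + \frac{90}{-5 + 3} = \frac{65}{79} + \frac{90}{-2} = \frac{65}{79} + 90 \left(- \frac{1}{2}\right) = \frac{65}{79} - 45 = - \frac{3490}{79}$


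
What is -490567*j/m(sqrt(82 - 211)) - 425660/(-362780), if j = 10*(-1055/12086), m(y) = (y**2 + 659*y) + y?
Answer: 1300207839518/6823141226319 - 81329000500*I*sqrt(129)/16174820703 ≈ 0.19056 - 57.109*I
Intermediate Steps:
m(y) = y**2 + 660*y
j = -5275/6043 (j = 10*(-1055*1/12086) = 10*(-1055/12086) = -5275/6043 ≈ -0.87291)
-490567*j/m(sqrt(82 - 211)) - 425660/(-362780) = -490567*(-5275/(6043*sqrt(82 - 211)*(660 + sqrt(82 - 211)))) - 425660/(-362780) = -490567*5275*I*sqrt(129)/(779547*(660 + sqrt(-129))) - 425660*(-1/362780) = -490567*5275*I*sqrt(129)/(779547*(660 + I*sqrt(129))) + 21283/18139 = -2587740925*I*sqrt(129)/(779547*(660 + I*sqrt(129))) + 21283/18139 = 21283/18139 - 2587740925*I*sqrt(129)/(779547*(660 + I*sqrt(129)))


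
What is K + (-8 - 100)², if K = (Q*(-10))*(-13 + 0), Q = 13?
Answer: 13354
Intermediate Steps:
K = 1690 (K = (13*(-10))*(-13 + 0) = -130*(-13) = 1690)
K + (-8 - 100)² = 1690 + (-8 - 100)² = 1690 + (-108)² = 1690 + 11664 = 13354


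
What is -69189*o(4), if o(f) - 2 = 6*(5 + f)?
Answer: -3874584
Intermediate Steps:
o(f) = 32 + 6*f (o(f) = 2 + 6*(5 + f) = 2 + (30 + 6*f) = 32 + 6*f)
-69189*o(4) = -69189*(32 + 6*4) = -69189*(32 + 24) = -69189*56 = -3874584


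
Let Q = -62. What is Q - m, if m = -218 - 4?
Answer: 160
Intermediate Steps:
m = -222
Q - m = -62 - 1*(-222) = -62 + 222 = 160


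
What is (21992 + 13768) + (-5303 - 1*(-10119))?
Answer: 40576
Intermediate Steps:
(21992 + 13768) + (-5303 - 1*(-10119)) = 35760 + (-5303 + 10119) = 35760 + 4816 = 40576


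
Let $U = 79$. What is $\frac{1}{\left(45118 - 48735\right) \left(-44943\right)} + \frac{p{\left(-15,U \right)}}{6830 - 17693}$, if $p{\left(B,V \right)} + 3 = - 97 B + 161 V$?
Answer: $- \frac{10815122926}{8290500381} \approx -1.3045$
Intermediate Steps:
$p{\left(B,V \right)} = -3 - 97 B + 161 V$ ($p{\left(B,V \right)} = -3 - \left(- 161 V + 97 B\right) = -3 - 97 B + 161 V$)
$\frac{1}{\left(45118 - 48735\right) \left(-44943\right)} + \frac{p{\left(-15,U \right)}}{6830 - 17693} = \frac{1}{\left(45118 - 48735\right) \left(-44943\right)} + \frac{-3 - -1455 + 161 \cdot 79}{6830 - 17693} = \frac{1}{-3617} \left(- \frac{1}{44943}\right) + \frac{-3 + 1455 + 12719}{-10863} = \left(- \frac{1}{3617}\right) \left(- \frac{1}{44943}\right) + 14171 \left(- \frac{1}{10863}\right) = \frac{1}{162558831} - \frac{14171}{10863} = - \frac{10815122926}{8290500381}$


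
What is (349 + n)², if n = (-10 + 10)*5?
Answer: 121801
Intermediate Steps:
n = 0 (n = 0*5 = 0)
(349 + n)² = (349 + 0)² = 349² = 121801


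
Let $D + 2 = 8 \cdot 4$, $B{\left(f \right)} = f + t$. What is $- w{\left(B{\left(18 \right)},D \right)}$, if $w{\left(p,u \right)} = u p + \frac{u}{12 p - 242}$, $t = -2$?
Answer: $- \frac{2397}{5} \approx -479.4$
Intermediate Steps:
$B{\left(f \right)} = -2 + f$ ($B{\left(f \right)} = f - 2 = -2 + f$)
$D = 30$ ($D = -2 + 8 \cdot 4 = -2 + 32 = 30$)
$w{\left(p,u \right)} = p u + \frac{u}{-242 + 12 p}$
$- w{\left(B{\left(18 \right)},D \right)} = - \frac{30 \left(1 - 242 \left(-2 + 18\right) + 12 \left(-2 + 18\right)^{2}\right)}{2 \left(-121 + 6 \left(-2 + 18\right)\right)} = - \frac{30 \left(1 - 3872 + 12 \cdot 16^{2}\right)}{2 \left(-121 + 6 \cdot 16\right)} = - \frac{30 \left(1 - 3872 + 12 \cdot 256\right)}{2 \left(-121 + 96\right)} = - \frac{30 \left(1 - 3872 + 3072\right)}{2 \left(-25\right)} = - \frac{30 \left(-1\right) \left(-799\right)}{2 \cdot 25} = \left(-1\right) \frac{2397}{5} = - \frac{2397}{5}$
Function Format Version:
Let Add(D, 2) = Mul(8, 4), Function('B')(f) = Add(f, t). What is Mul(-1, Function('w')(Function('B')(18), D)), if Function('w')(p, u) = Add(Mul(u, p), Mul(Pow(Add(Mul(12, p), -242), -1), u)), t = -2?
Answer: Rational(-2397, 5) ≈ -479.40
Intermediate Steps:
Function('B')(f) = Add(-2, f) (Function('B')(f) = Add(f, -2) = Add(-2, f))
D = 30 (D = Add(-2, Mul(8, 4)) = Add(-2, 32) = 30)
Function('w')(p, u) = Add(Mul(p, u), Mul(u, Pow(Add(-242, Mul(12, p)), -1))) (Function('w')(p, u) = Add(Mul(p, u), Mul(Pow(Add(-242, Mul(12, p)), -1), u)) = Add(Mul(p, u), Mul(u, Pow(Add(-242, Mul(12, p)), -1))))
Mul(-1, Function('w')(Function('B')(18), D)) = Mul(-1, Mul(Rational(1, 2), 30, Pow(Add(-121, Mul(6, Add(-2, 18))), -1), Add(1, Mul(-242, Add(-2, 18)), Mul(12, Pow(Add(-2, 18), 2))))) = Mul(-1, Mul(Rational(1, 2), 30, Pow(Add(-121, Mul(6, 16)), -1), Add(1, Mul(-242, 16), Mul(12, Pow(16, 2))))) = Mul(-1, Mul(Rational(1, 2), 30, Pow(Add(-121, 96), -1), Add(1, -3872, Mul(12, 256)))) = Mul(-1, Mul(Rational(1, 2), 30, Pow(-25, -1), Add(1, -3872, 3072))) = Mul(-1, Mul(Rational(1, 2), 30, Rational(-1, 25), -799)) = Mul(-1, Rational(2397, 5)) = Rational(-2397, 5)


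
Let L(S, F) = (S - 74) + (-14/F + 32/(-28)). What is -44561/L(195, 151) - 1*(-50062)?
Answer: 6290297665/126591 ≈ 49690.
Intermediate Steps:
L(S, F) = -526/7 + S - 14/F (L(S, F) = (-74 + S) + (-14/F + 32*(-1/28)) = (-74 + S) + (-14/F - 8/7) = (-74 + S) + (-8/7 - 14/F) = -526/7 + S - 14/F)
-44561/L(195, 151) - 1*(-50062) = -44561/(-526/7 + 195 - 14/151) - 1*(-50062) = -44561/(-526/7 + 195 - 14*1/151) + 50062 = -44561/(-526/7 + 195 - 14/151) + 50062 = -44561/126591/1057 + 50062 = -44561*1057/126591 + 50062 = -47100977/126591 + 50062 = 6290297665/126591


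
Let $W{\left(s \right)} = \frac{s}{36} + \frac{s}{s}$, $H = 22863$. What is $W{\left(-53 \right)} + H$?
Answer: $\frac{823051}{36} \approx 22863.0$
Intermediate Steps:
$W{\left(s \right)} = 1 + \frac{s}{36}$ ($W{\left(s \right)} = s \frac{1}{36} + 1 = \frac{s}{36} + 1 = 1 + \frac{s}{36}$)
$W{\left(-53 \right)} + H = \left(1 + \frac{1}{36} \left(-53\right)\right) + 22863 = \left(1 - \frac{53}{36}\right) + 22863 = - \frac{17}{36} + 22863 = \frac{823051}{36}$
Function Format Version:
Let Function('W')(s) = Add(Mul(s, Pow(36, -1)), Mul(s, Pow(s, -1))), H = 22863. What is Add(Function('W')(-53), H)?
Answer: Rational(823051, 36) ≈ 22863.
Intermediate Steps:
Function('W')(s) = Add(1, Mul(Rational(1, 36), s)) (Function('W')(s) = Add(Mul(s, Rational(1, 36)), 1) = Add(Mul(Rational(1, 36), s), 1) = Add(1, Mul(Rational(1, 36), s)))
Add(Function('W')(-53), H) = Add(Add(1, Mul(Rational(1, 36), -53)), 22863) = Add(Add(1, Rational(-53, 36)), 22863) = Add(Rational(-17, 36), 22863) = Rational(823051, 36)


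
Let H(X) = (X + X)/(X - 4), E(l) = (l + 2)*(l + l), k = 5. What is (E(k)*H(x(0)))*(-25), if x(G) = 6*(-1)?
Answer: -2100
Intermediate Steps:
x(G) = -6
E(l) = 2*l*(2 + l) (E(l) = (2 + l)*(2*l) = 2*l*(2 + l))
H(X) = 2*X/(-4 + X) (H(X) = (2*X)/(-4 + X) = 2*X/(-4 + X))
(E(k)*H(x(0)))*(-25) = ((2*5*(2 + 5))*(2*(-6)/(-4 - 6)))*(-25) = ((2*5*7)*(2*(-6)/(-10)))*(-25) = (70*(2*(-6)*(-⅒)))*(-25) = (70*(6/5))*(-25) = 84*(-25) = -2100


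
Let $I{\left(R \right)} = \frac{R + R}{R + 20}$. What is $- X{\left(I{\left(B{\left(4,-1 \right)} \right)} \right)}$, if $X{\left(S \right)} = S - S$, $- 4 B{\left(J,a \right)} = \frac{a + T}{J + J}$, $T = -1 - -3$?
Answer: $0$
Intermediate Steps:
$T = 2$ ($T = -1 + 3 = 2$)
$B{\left(J,a \right)} = - \frac{2 + a}{8 J}$ ($B{\left(J,a \right)} = - \frac{\left(a + 2\right) \frac{1}{J + J}}{4} = - \frac{\left(2 + a\right) \frac{1}{2 J}}{4} = - \frac{\frac{1}{2} \frac{1}{J} \left(2 + a\right)}{4} = - \frac{2 + a}{8 J}$)
$I{\left(R \right)} = \frac{2 R}{20 + R}$
$X{\left(S \right)} = 0$
$- X{\left(I{\left(B{\left(4,-1 \right)} \right)} \right)} = \left(-1\right) 0 = 0$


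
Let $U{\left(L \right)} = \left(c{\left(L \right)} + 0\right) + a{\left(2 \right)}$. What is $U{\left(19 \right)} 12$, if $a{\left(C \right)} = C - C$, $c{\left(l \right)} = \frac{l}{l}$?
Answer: $12$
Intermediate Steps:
$c{\left(l \right)} = 1$
$a{\left(C \right)} = 0$
$U{\left(L \right)} = 1$ ($U{\left(L \right)} = \left(1 + 0\right) + 0 = 1 + 0 = 1$)
$U{\left(19 \right)} 12 = 1 \cdot 12 = 12$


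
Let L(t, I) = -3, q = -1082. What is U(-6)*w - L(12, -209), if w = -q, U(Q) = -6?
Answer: -6489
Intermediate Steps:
w = 1082 (w = -1*(-1082) = 1082)
U(-6)*w - L(12, -209) = -6*1082 - 1*(-3) = -6492 + 3 = -6489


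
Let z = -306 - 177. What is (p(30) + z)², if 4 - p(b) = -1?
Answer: 228484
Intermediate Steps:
p(b) = 5 (p(b) = 4 - 1*(-1) = 4 + 1 = 5)
z = -483
(p(30) + z)² = (5 - 483)² = (-478)² = 228484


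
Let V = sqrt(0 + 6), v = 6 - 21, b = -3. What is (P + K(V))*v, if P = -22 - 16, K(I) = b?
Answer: 615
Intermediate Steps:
v = -15
V = sqrt(6) ≈ 2.4495
K(I) = -3
P = -38
(P + K(V))*v = (-38 - 3)*(-15) = -41*(-15) = 615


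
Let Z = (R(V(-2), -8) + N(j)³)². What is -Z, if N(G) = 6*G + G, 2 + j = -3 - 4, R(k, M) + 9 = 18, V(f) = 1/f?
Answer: -62519001444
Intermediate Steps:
R(k, M) = 9 (R(k, M) = -9 + 18 = 9)
j = -9 (j = -2 + (-3 - 4) = -2 - 7 = -9)
N(G) = 7*G
Z = 62519001444 (Z = (9 + (7*(-9))³)² = (9 + (-63)³)² = (9 - 250047)² = (-250038)² = 62519001444)
-Z = -1*62519001444 = -62519001444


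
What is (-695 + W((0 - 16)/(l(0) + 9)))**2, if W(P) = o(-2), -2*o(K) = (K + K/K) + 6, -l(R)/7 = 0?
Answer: 1946025/4 ≈ 4.8651e+5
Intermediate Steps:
l(R) = 0 (l(R) = -7*0 = 0)
o(K) = -7/2 - K/2 (o(K) = -((K + K/K) + 6)/2 = -((K + 1) + 6)/2 = -((1 + K) + 6)/2 = -(7 + K)/2 = -7/2 - K/2)
W(P) = -5/2 (W(P) = -7/2 - 1/2*(-2) = -7/2 + 1 = -5/2)
(-695 + W((0 - 16)/(l(0) + 9)))**2 = (-695 - 5/2)**2 = (-1395/2)**2 = 1946025/4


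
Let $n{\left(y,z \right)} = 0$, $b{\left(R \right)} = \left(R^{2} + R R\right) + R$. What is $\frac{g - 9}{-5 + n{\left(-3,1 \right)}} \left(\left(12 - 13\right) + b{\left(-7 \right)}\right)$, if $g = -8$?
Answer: $306$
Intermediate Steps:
$b{\left(R \right)} = R + 2 R^{2}$ ($b{\left(R \right)} = \left(R^{2} + R^{2}\right) + R = 2 R^{2} + R = R + 2 R^{2}$)
$\frac{g - 9}{-5 + n{\left(-3,1 \right)}} \left(\left(12 - 13\right) + b{\left(-7 \right)}\right) = \frac{-8 - 9}{-5 + 0} \left(\left(12 - 13\right) - 7 \left(1 + 2 \left(-7\right)\right)\right) = - \frac{17}{-5} \left(-1 - 7 \left(1 - 14\right)\right) = \left(-17\right) \left(- \frac{1}{5}\right) \left(-1 - -91\right) = \frac{17 \left(-1 + 91\right)}{5} = \frac{17}{5} \cdot 90 = 306$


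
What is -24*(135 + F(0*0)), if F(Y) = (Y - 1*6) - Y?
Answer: -3096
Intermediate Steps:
F(Y) = -6 (F(Y) = (Y - 6) - Y = (-6 + Y) - Y = -6)
-24*(135 + F(0*0)) = -24*(135 - 6) = -24*129 = -3096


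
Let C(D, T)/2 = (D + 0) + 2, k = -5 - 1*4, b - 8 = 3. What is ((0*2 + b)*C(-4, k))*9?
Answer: -396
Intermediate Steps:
b = 11 (b = 8 + 3 = 11)
k = -9 (k = -5 - 4 = -9)
C(D, T) = 4 + 2*D (C(D, T) = 2*((D + 0) + 2) = 2*(D + 2) = 2*(2 + D) = 4 + 2*D)
((0*2 + b)*C(-4, k))*9 = ((0*2 + 11)*(4 + 2*(-4)))*9 = ((0 + 11)*(4 - 8))*9 = (11*(-4))*9 = -44*9 = -396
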